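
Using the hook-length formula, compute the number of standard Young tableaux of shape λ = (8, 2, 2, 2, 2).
# SYT of shape (8, 2, 2, 2, 2) = 76440

Hook-length formula: f^λ = n! / Π hook(c), product over all cells c of the Young diagram. For λ = (8, 2, 2, 2, 2), n = 16 boxes. Hook lengths by row (left-to-right, top-to-bottom): [12, 11, 6, 5, 4, 3, 2, 1]; [5, 4]; [4, 3]; [3, 2]; [2, 1]. Product of hooks = 273715200. So f^λ = 16! / 273715200 = 20922789888000 / 273715200 = 76440.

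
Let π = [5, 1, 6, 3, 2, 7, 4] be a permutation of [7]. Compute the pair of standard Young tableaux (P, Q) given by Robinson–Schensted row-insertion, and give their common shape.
P = [1, 2, 4] / [3, 6, 7] / [5];  Q = [1, 3, 6] / [2, 4, 7] / [5];  common shape = (3, 3, 1)

Row-insert the values π_1, π_2, … into P one at a time, bumping the leftmost entry strictly greater than the inserted value down to the next row. The recording tableau Q records, in position (i, j), the step at which that cell was added to P.
  Insert 5 (step 1): P = [5];  Q = [1]
  Insert 1 (step 2): P = [1] / [5];  Q = [1] / [2]
  Insert 6 (step 3): P = [1, 6] / [5];  Q = [1, 3] / [2]
  Insert 3 (step 4): P = [1, 3] / [5, 6];  Q = [1, 3] / [2, 4]
  Insert 2 (step 5): P = [1, 2] / [3, 6] / [5];  Q = [1, 3] / [2, 4] / [5]
  Insert 7 (step 6): P = [1, 2, 7] / [3, 6] / [5];  Q = [1, 3, 6] / [2, 4] / [5]
  Insert 4 (step 7): P = [1, 2, 4] / [3, 6, 7] / [5];  Q = [1, 3, 6] / [2, 4, 7] / [5]
Final shape: (3, 3, 1).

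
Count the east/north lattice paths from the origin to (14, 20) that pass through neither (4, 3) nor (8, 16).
Number of paths = 959749755

Inclusion–exclusion. Total paths: C(34, 14) = 1391975640. Through P₁: C(7, 4)·C(27, 10) = 295269975. Through P₂: C(24, 8)·C(10, 6) = 154448910. Since P₁ is strictly southwest of P₂, a monotone path through both must visit P₁ then P₂; paths through both = C(7, 4)·C(17, 4)·C(10, 6) = 17493000. Avoid both = 1391975640 − 295269975 − 154448910 + 17493000 = 959749755.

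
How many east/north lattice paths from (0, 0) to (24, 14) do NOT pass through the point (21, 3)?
Number of paths = 9668817364

Total paths from (0, 0) to (24, 14): C(38, 24) = 9669554100. Paths through (21, 3): (paths (0, 0) → (21, 3)) × (paths (21, 3) → (24, 14)) = C(24, 21) · C(14, 3) = 2024 · 364 = 736736. Avoidance count = 9669554100 − 736736 = 9668817364.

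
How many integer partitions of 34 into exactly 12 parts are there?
p(34, 12 parts) = 905

Partitions of n into exactly k parts are in bijection with partitions of n − k into at most k parts (subtract 1 from each part). So p(34, exactly 12) = p(22, parts ≤ 12). Computing via the recurrence p(m, j) = p(m, j−1) + p(m−j, j) gives 905.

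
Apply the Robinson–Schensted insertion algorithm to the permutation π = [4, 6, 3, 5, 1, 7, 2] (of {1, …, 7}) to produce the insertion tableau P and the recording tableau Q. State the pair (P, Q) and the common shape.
P = [1, 2, 7] / [3, 5] / [4, 6];  Q = [1, 2, 6] / [3, 4] / [5, 7];  common shape = (3, 2, 2)

Row-insert the values π_1, π_2, … into P one at a time, bumping the leftmost entry strictly greater than the inserted value down to the next row. The recording tableau Q records, in position (i, j), the step at which that cell was added to P.
  Insert 4 (step 1): P = [4];  Q = [1]
  Insert 6 (step 2): P = [4, 6];  Q = [1, 2]
  Insert 3 (step 3): P = [3, 6] / [4];  Q = [1, 2] / [3]
  Insert 5 (step 4): P = [3, 5] / [4, 6];  Q = [1, 2] / [3, 4]
  Insert 1 (step 5): P = [1, 5] / [3, 6] / [4];  Q = [1, 2] / [3, 4] / [5]
  Insert 7 (step 6): P = [1, 5, 7] / [3, 6] / [4];  Q = [1, 2, 6] / [3, 4] / [5]
  Insert 2 (step 7): P = [1, 2, 7] / [3, 5] / [4, 6];  Q = [1, 2, 6] / [3, 4] / [5, 7]
Final shape: (3, 2, 2).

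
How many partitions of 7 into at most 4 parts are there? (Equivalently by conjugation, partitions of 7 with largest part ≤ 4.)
p(7, parts ≤ 4) = 11

Partitions of 7 with all parts ≤ 4: 4+3, 4+2+1, 4+1+1+1, 3+3+1, 3+2+2, 3+2+1+1, 3+1+1+1+1, 2+2+2+1, 2+2+1+1+1, 2+1+1+1+1+1, 1+1+1+1+1+1+1. Count = 11.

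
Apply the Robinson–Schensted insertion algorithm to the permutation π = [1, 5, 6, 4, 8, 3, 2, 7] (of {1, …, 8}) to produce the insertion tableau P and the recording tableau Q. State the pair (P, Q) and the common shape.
P = [1, 2, 6, 7] / [3, 8] / [4] / [5];  Q = [1, 2, 3, 5] / [4, 8] / [6] / [7];  common shape = (4, 2, 1, 1)

Row-insert the values π_1, π_2, … into P one at a time, bumping the leftmost entry strictly greater than the inserted value down to the next row. The recording tableau Q records, in position (i, j), the step at which that cell was added to P.
  Insert 1 (step 1): P = [1];  Q = [1]
  Insert 5 (step 2): P = [1, 5];  Q = [1, 2]
  Insert 6 (step 3): P = [1, 5, 6];  Q = [1, 2, 3]
  Insert 4 (step 4): P = [1, 4, 6] / [5];  Q = [1, 2, 3] / [4]
  Insert 8 (step 5): P = [1, 4, 6, 8] / [5];  Q = [1, 2, 3, 5] / [4]
  Insert 3 (step 6): P = [1, 3, 6, 8] / [4] / [5];  Q = [1, 2, 3, 5] / [4] / [6]
  Insert 2 (step 7): P = [1, 2, 6, 8] / [3] / [4] / [5];  Q = [1, 2, 3, 5] / [4] / [6] / [7]
  Insert 7 (step 8): P = [1, 2, 6, 7] / [3, 8] / [4] / [5];  Q = [1, 2, 3, 5] / [4, 8] / [6] / [7]
Final shape: (4, 2, 1, 1).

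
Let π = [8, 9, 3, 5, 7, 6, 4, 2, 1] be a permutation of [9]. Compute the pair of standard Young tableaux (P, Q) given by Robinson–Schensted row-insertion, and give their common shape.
P = [1, 4, 6] / [2, 9] / [3] / [5] / [7] / [8];  Q = [1, 2, 5] / [3, 4] / [6] / [7] / [8] / [9];  common shape = (3, 2, 1, 1, 1, 1)

Row-insert the values π_1, π_2, … into P one at a time, bumping the leftmost entry strictly greater than the inserted value down to the next row. The recording tableau Q records, in position (i, j), the step at which that cell was added to P.
  Insert 8 (step 1): P = [8];  Q = [1]
  Insert 9 (step 2): P = [8, 9];  Q = [1, 2]
  Insert 3 (step 3): P = [3, 9] / [8];  Q = [1, 2] / [3]
  Insert 5 (step 4): P = [3, 5] / [8, 9];  Q = [1, 2] / [3, 4]
  Insert 7 (step 5): P = [3, 5, 7] / [8, 9];  Q = [1, 2, 5] / [3, 4]
  Insert 6 (step 6): P = [3, 5, 6] / [7, 9] / [8];  Q = [1, 2, 5] / [3, 4] / [6]
  Insert 4 (step 7): P = [3, 4, 6] / [5, 9] / [7] / [8];  Q = [1, 2, 5] / [3, 4] / [6] / [7]
  Insert 2 (step 8): P = [2, 4, 6] / [3, 9] / [5] / [7] / [8];  Q = [1, 2, 5] / [3, 4] / [6] / [7] / [8]
  Insert 1 (step 9): P = [1, 4, 6] / [2, 9] / [3] / [5] / [7] / [8];  Q = [1, 2, 5] / [3, 4] / [6] / [7] / [8] / [9]
Final shape: (3, 2, 1, 1, 1, 1).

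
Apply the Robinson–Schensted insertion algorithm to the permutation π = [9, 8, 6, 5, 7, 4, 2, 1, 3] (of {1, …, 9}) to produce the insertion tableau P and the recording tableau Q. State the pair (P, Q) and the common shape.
P = [1, 3] / [2, 7] / [4] / [5] / [6] / [8] / [9];  Q = [1, 5] / [2, 9] / [3] / [4] / [6] / [7] / [8];  common shape = (2, 2, 1, 1, 1, 1, 1)

Row-insert the values π_1, π_2, … into P one at a time, bumping the leftmost entry strictly greater than the inserted value down to the next row. The recording tableau Q records, in position (i, j), the step at which that cell was added to P.
  Insert 9 (step 1): P = [9];  Q = [1]
  Insert 8 (step 2): P = [8] / [9];  Q = [1] / [2]
  Insert 6 (step 3): P = [6] / [8] / [9];  Q = [1] / [2] / [3]
  Insert 5 (step 4): P = [5] / [6] / [8] / [9];  Q = [1] / [2] / [3] / [4]
  Insert 7 (step 5): P = [5, 7] / [6] / [8] / [9];  Q = [1, 5] / [2] / [3] / [4]
  Insert 4 (step 6): P = [4, 7] / [5] / [6] / [8] / [9];  Q = [1, 5] / [2] / [3] / [4] / [6]
  Insert 2 (step 7): P = [2, 7] / [4] / [5] / [6] / [8] / [9];  Q = [1, 5] / [2] / [3] / [4] / [6] / [7]
  Insert 1 (step 8): P = [1, 7] / [2] / [4] / [5] / [6] / [8] / [9];  Q = [1, 5] / [2] / [3] / [4] / [6] / [7] / [8]
  Insert 3 (step 9): P = [1, 3] / [2, 7] / [4] / [5] / [6] / [8] / [9];  Q = [1, 5] / [2, 9] / [3] / [4] / [6] / [7] / [8]
Final shape: (2, 2, 1, 1, 1, 1, 1).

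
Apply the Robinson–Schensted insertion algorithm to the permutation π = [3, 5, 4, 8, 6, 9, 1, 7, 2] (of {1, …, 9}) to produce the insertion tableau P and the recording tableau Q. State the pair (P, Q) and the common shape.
P = [1, 2, 6, 7] / [3, 4, 9] / [5, 8];  Q = [1, 2, 4, 6] / [3, 5, 8] / [7, 9];  common shape = (4, 3, 2)

Row-insert the values π_1, π_2, … into P one at a time, bumping the leftmost entry strictly greater than the inserted value down to the next row. The recording tableau Q records, in position (i, j), the step at which that cell was added to P.
  Insert 3 (step 1): P = [3];  Q = [1]
  Insert 5 (step 2): P = [3, 5];  Q = [1, 2]
  Insert 4 (step 3): P = [3, 4] / [5];  Q = [1, 2] / [3]
  Insert 8 (step 4): P = [3, 4, 8] / [5];  Q = [1, 2, 4] / [3]
  Insert 6 (step 5): P = [3, 4, 6] / [5, 8];  Q = [1, 2, 4] / [3, 5]
  Insert 9 (step 6): P = [3, 4, 6, 9] / [5, 8];  Q = [1, 2, 4, 6] / [3, 5]
  Insert 1 (step 7): P = [1, 4, 6, 9] / [3, 8] / [5];  Q = [1, 2, 4, 6] / [3, 5] / [7]
  Insert 7 (step 8): P = [1, 4, 6, 7] / [3, 8, 9] / [5];  Q = [1, 2, 4, 6] / [3, 5, 8] / [7]
  Insert 2 (step 9): P = [1, 2, 6, 7] / [3, 4, 9] / [5, 8];  Q = [1, 2, 4, 6] / [3, 5, 8] / [7, 9]
Final shape: (4, 3, 2).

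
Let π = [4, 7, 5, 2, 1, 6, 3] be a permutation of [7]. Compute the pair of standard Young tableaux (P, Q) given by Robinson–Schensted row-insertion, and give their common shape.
P = [1, 3, 6] / [2, 5] / [4] / [7];  Q = [1, 2, 6] / [3, 7] / [4] / [5];  common shape = (3, 2, 1, 1)

Row-insert the values π_1, π_2, … into P one at a time, bumping the leftmost entry strictly greater than the inserted value down to the next row. The recording tableau Q records, in position (i, j), the step at which that cell was added to P.
  Insert 4 (step 1): P = [4];  Q = [1]
  Insert 7 (step 2): P = [4, 7];  Q = [1, 2]
  Insert 5 (step 3): P = [4, 5] / [7];  Q = [1, 2] / [3]
  Insert 2 (step 4): P = [2, 5] / [4] / [7];  Q = [1, 2] / [3] / [4]
  Insert 1 (step 5): P = [1, 5] / [2] / [4] / [7];  Q = [1, 2] / [3] / [4] / [5]
  Insert 6 (step 6): P = [1, 5, 6] / [2] / [4] / [7];  Q = [1, 2, 6] / [3] / [4] / [5]
  Insert 3 (step 7): P = [1, 3, 6] / [2, 5] / [4] / [7];  Q = [1, 2, 6] / [3, 7] / [4] / [5]
Final shape: (3, 2, 1, 1).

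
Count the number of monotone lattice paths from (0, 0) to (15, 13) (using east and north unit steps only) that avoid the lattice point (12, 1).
Number of paths = 37436245

Total paths from (0, 0) to (15, 13): C(28, 15) = 37442160. Paths through (12, 1): (paths (0, 0) → (12, 1)) × (paths (12, 1) → (15, 13)) = C(13, 12) · C(15, 3) = 13 · 455 = 5915. Avoidance count = 37442160 − 5915 = 37436245.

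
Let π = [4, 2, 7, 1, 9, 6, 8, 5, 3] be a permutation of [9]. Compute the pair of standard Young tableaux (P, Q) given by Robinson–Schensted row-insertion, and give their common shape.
P = [1, 3, 8] / [2, 5, 9] / [4, 6] / [7];  Q = [1, 3, 5] / [2, 6, 7] / [4, 8] / [9];  common shape = (3, 3, 2, 1)

Row-insert the values π_1, π_2, … into P one at a time, bumping the leftmost entry strictly greater than the inserted value down to the next row. The recording tableau Q records, in position (i, j), the step at which that cell was added to P.
  Insert 4 (step 1): P = [4];  Q = [1]
  Insert 2 (step 2): P = [2] / [4];  Q = [1] / [2]
  Insert 7 (step 3): P = [2, 7] / [4];  Q = [1, 3] / [2]
  Insert 1 (step 4): P = [1, 7] / [2] / [4];  Q = [1, 3] / [2] / [4]
  Insert 9 (step 5): P = [1, 7, 9] / [2] / [4];  Q = [1, 3, 5] / [2] / [4]
  Insert 6 (step 6): P = [1, 6, 9] / [2, 7] / [4];  Q = [1, 3, 5] / [2, 6] / [4]
  Insert 8 (step 7): P = [1, 6, 8] / [2, 7, 9] / [4];  Q = [1, 3, 5] / [2, 6, 7] / [4]
  Insert 5 (step 8): P = [1, 5, 8] / [2, 6, 9] / [4, 7];  Q = [1, 3, 5] / [2, 6, 7] / [4, 8]
  Insert 3 (step 9): P = [1, 3, 8] / [2, 5, 9] / [4, 6] / [7];  Q = [1, 3, 5] / [2, 6, 7] / [4, 8] / [9]
Final shape: (3, 3, 2, 1).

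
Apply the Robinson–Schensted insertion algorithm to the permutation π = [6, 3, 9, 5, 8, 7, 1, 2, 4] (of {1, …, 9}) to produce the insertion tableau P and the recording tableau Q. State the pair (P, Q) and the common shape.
P = [1, 2, 4] / [3, 5, 7] / [6, 8] / [9];  Q = [1, 3, 5] / [2, 4, 9] / [6, 8] / [7];  common shape = (3, 3, 2, 1)

Row-insert the values π_1, π_2, … into P one at a time, bumping the leftmost entry strictly greater than the inserted value down to the next row. The recording tableau Q records, in position (i, j), the step at which that cell was added to P.
  Insert 6 (step 1): P = [6];  Q = [1]
  Insert 3 (step 2): P = [3] / [6];  Q = [1] / [2]
  Insert 9 (step 3): P = [3, 9] / [6];  Q = [1, 3] / [2]
  Insert 5 (step 4): P = [3, 5] / [6, 9];  Q = [1, 3] / [2, 4]
  Insert 8 (step 5): P = [3, 5, 8] / [6, 9];  Q = [1, 3, 5] / [2, 4]
  Insert 7 (step 6): P = [3, 5, 7] / [6, 8] / [9];  Q = [1, 3, 5] / [2, 4] / [6]
  Insert 1 (step 7): P = [1, 5, 7] / [3, 8] / [6] / [9];  Q = [1, 3, 5] / [2, 4] / [6] / [7]
  Insert 2 (step 8): P = [1, 2, 7] / [3, 5] / [6, 8] / [9];  Q = [1, 3, 5] / [2, 4] / [6, 8] / [7]
  Insert 4 (step 9): P = [1, 2, 4] / [3, 5, 7] / [6, 8] / [9];  Q = [1, 3, 5] / [2, 4, 9] / [6, 8] / [7]
Final shape: (3, 3, 2, 1).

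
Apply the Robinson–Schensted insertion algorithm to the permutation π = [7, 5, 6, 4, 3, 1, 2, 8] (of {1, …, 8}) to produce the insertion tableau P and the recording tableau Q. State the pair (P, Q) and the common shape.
P = [1, 2, 8] / [3, 6] / [4] / [5] / [7];  Q = [1, 3, 8] / [2, 7] / [4] / [5] / [6];  common shape = (3, 2, 1, 1, 1)

Row-insert the values π_1, π_2, … into P one at a time, bumping the leftmost entry strictly greater than the inserted value down to the next row. The recording tableau Q records, in position (i, j), the step at which that cell was added to P.
  Insert 7 (step 1): P = [7];  Q = [1]
  Insert 5 (step 2): P = [5] / [7];  Q = [1] / [2]
  Insert 6 (step 3): P = [5, 6] / [7];  Q = [1, 3] / [2]
  Insert 4 (step 4): P = [4, 6] / [5] / [7];  Q = [1, 3] / [2] / [4]
  Insert 3 (step 5): P = [3, 6] / [4] / [5] / [7];  Q = [1, 3] / [2] / [4] / [5]
  Insert 1 (step 6): P = [1, 6] / [3] / [4] / [5] / [7];  Q = [1, 3] / [2] / [4] / [5] / [6]
  Insert 2 (step 7): P = [1, 2] / [3, 6] / [4] / [5] / [7];  Q = [1, 3] / [2, 7] / [4] / [5] / [6]
  Insert 8 (step 8): P = [1, 2, 8] / [3, 6] / [4] / [5] / [7];  Q = [1, 3, 8] / [2, 7] / [4] / [5] / [6]
Final shape: (3, 2, 1, 1, 1).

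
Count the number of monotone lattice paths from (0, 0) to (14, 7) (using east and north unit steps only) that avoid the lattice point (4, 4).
Number of paths = 96260

Total paths from (0, 0) to (14, 7): C(21, 14) = 116280. Paths through (4, 4): (paths (0, 0) → (4, 4)) × (paths (4, 4) → (14, 7)) = C(8, 4) · C(13, 10) = 70 · 286 = 20020. Avoidance count = 116280 − 20020 = 96260.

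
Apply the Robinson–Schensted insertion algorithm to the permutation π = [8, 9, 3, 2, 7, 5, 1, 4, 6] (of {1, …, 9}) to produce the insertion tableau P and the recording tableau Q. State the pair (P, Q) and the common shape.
P = [1, 4, 6] / [2, 5] / [3, 7] / [8, 9];  Q = [1, 2, 9] / [3, 5] / [4, 6] / [7, 8];  common shape = (3, 2, 2, 2)

Row-insert the values π_1, π_2, … into P one at a time, bumping the leftmost entry strictly greater than the inserted value down to the next row. The recording tableau Q records, in position (i, j), the step at which that cell was added to P.
  Insert 8 (step 1): P = [8];  Q = [1]
  Insert 9 (step 2): P = [8, 9];  Q = [1, 2]
  Insert 3 (step 3): P = [3, 9] / [8];  Q = [1, 2] / [3]
  Insert 2 (step 4): P = [2, 9] / [3] / [8];  Q = [1, 2] / [3] / [4]
  Insert 7 (step 5): P = [2, 7] / [3, 9] / [8];  Q = [1, 2] / [3, 5] / [4]
  Insert 5 (step 6): P = [2, 5] / [3, 7] / [8, 9];  Q = [1, 2] / [3, 5] / [4, 6]
  Insert 1 (step 7): P = [1, 5] / [2, 7] / [3, 9] / [8];  Q = [1, 2] / [3, 5] / [4, 6] / [7]
  Insert 4 (step 8): P = [1, 4] / [2, 5] / [3, 7] / [8, 9];  Q = [1, 2] / [3, 5] / [4, 6] / [7, 8]
  Insert 6 (step 9): P = [1, 4, 6] / [2, 5] / [3, 7] / [8, 9];  Q = [1, 2, 9] / [3, 5] / [4, 6] / [7, 8]
Final shape: (3, 2, 2, 2).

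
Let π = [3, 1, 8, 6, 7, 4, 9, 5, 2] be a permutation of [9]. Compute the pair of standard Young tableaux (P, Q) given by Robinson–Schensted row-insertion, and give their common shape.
P = [1, 2, 5, 9] / [3, 4, 7] / [6] / [8];  Q = [1, 3, 5, 7] / [2, 4, 8] / [6] / [9];  common shape = (4, 3, 1, 1)

Row-insert the values π_1, π_2, … into P one at a time, bumping the leftmost entry strictly greater than the inserted value down to the next row. The recording tableau Q records, in position (i, j), the step at which that cell was added to P.
  Insert 3 (step 1): P = [3];  Q = [1]
  Insert 1 (step 2): P = [1] / [3];  Q = [1] / [2]
  Insert 8 (step 3): P = [1, 8] / [3];  Q = [1, 3] / [2]
  Insert 6 (step 4): P = [1, 6] / [3, 8];  Q = [1, 3] / [2, 4]
  Insert 7 (step 5): P = [1, 6, 7] / [3, 8];  Q = [1, 3, 5] / [2, 4]
  Insert 4 (step 6): P = [1, 4, 7] / [3, 6] / [8];  Q = [1, 3, 5] / [2, 4] / [6]
  Insert 9 (step 7): P = [1, 4, 7, 9] / [3, 6] / [8];  Q = [1, 3, 5, 7] / [2, 4] / [6]
  Insert 5 (step 8): P = [1, 4, 5, 9] / [3, 6, 7] / [8];  Q = [1, 3, 5, 7] / [2, 4, 8] / [6]
  Insert 2 (step 9): P = [1, 2, 5, 9] / [3, 4, 7] / [6] / [8];  Q = [1, 3, 5, 7] / [2, 4, 8] / [6] / [9]
Final shape: (4, 3, 1, 1).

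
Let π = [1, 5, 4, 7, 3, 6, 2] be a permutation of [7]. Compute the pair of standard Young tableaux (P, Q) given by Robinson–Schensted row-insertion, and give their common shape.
P = [1, 2, 6] / [3, 7] / [4] / [5];  Q = [1, 2, 4] / [3, 6] / [5] / [7];  common shape = (3, 2, 1, 1)

Row-insert the values π_1, π_2, … into P one at a time, bumping the leftmost entry strictly greater than the inserted value down to the next row. The recording tableau Q records, in position (i, j), the step at which that cell was added to P.
  Insert 1 (step 1): P = [1];  Q = [1]
  Insert 5 (step 2): P = [1, 5];  Q = [1, 2]
  Insert 4 (step 3): P = [1, 4] / [5];  Q = [1, 2] / [3]
  Insert 7 (step 4): P = [1, 4, 7] / [5];  Q = [1, 2, 4] / [3]
  Insert 3 (step 5): P = [1, 3, 7] / [4] / [5];  Q = [1, 2, 4] / [3] / [5]
  Insert 6 (step 6): P = [1, 3, 6] / [4, 7] / [5];  Q = [1, 2, 4] / [3, 6] / [5]
  Insert 2 (step 7): P = [1, 2, 6] / [3, 7] / [4] / [5];  Q = [1, 2, 4] / [3, 6] / [5] / [7]
Final shape: (3, 2, 1, 1).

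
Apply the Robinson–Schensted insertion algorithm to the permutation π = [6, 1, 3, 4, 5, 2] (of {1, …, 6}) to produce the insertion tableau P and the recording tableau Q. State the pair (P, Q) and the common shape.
P = [1, 2, 4, 5] / [3] / [6];  Q = [1, 3, 4, 5] / [2] / [6];  common shape = (4, 1, 1)

Row-insert the values π_1, π_2, … into P one at a time, bumping the leftmost entry strictly greater than the inserted value down to the next row. The recording tableau Q records, in position (i, j), the step at which that cell was added to P.
  Insert 6 (step 1): P = [6];  Q = [1]
  Insert 1 (step 2): P = [1] / [6];  Q = [1] / [2]
  Insert 3 (step 3): P = [1, 3] / [6];  Q = [1, 3] / [2]
  Insert 4 (step 4): P = [1, 3, 4] / [6];  Q = [1, 3, 4] / [2]
  Insert 5 (step 5): P = [1, 3, 4, 5] / [6];  Q = [1, 3, 4, 5] / [2]
  Insert 2 (step 6): P = [1, 2, 4, 5] / [3] / [6];  Q = [1, 3, 4, 5] / [2] / [6]
Final shape: (4, 1, 1).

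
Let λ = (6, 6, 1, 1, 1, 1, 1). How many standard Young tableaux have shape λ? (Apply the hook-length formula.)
# SYT of shape (6, 6, 1, 1, 1, 1, 1) = 259896

Hook-length formula: f^λ = n! / Π hook(c), product over all cells c of the Young diagram. For λ = (6, 6, 1, 1, 1, 1, 1), n = 17 boxes. Hook lengths by row (left-to-right, top-to-bottom): [12, 6, 5, 4, 3, 2]; [11, 5, 4, 3, 2, 1]; [5]; [4]; [3]; [2]; [1]. Product of hooks = 1368576000. So f^λ = 17! / 1368576000 = 355687428096000 / 1368576000 = 259896.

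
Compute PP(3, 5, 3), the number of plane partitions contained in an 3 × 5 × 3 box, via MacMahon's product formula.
PP(3, 5, 3) = 14112

Evaluate the triple product over i = 1..3, j = 1..5, k = 1..3. The factors are (2/1) · (3/2) · (4/3) · (3/2) · (4/3) · (5/4) · (4/3) · (5/4) · … (45 factors total). The numerators and denominators telescope so the product is an integer; carrying out the multiplication exactly gives PP(3, 5, 3) = 14112.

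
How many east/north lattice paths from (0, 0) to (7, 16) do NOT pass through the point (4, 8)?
Number of paths = 163482

Total paths from (0, 0) to (7, 16): C(23, 7) = 245157. Paths through (4, 8): (paths (0, 0) → (4, 8)) × (paths (4, 8) → (7, 16)) = C(12, 4) · C(11, 3) = 495 · 165 = 81675. Avoidance count = 245157 − 81675 = 163482.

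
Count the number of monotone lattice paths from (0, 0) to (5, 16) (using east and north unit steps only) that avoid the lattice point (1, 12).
Number of paths = 19439

Total paths from (0, 0) to (5, 16): C(21, 5) = 20349. Paths through (1, 12): (paths (0, 0) → (1, 12)) × (paths (1, 12) → (5, 16)) = C(13, 1) · C(8, 4) = 13 · 70 = 910. Avoidance count = 20349 − 910 = 19439.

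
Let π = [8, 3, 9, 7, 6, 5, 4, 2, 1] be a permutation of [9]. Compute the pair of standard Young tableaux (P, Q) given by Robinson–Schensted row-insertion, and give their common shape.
P = [1, 4] / [2, 9] / [3] / [5] / [6] / [7] / [8];  Q = [1, 3] / [2, 4] / [5] / [6] / [7] / [8] / [9];  common shape = (2, 2, 1, 1, 1, 1, 1)

Row-insert the values π_1, π_2, … into P one at a time, bumping the leftmost entry strictly greater than the inserted value down to the next row. The recording tableau Q records, in position (i, j), the step at which that cell was added to P.
  Insert 8 (step 1): P = [8];  Q = [1]
  Insert 3 (step 2): P = [3] / [8];  Q = [1] / [2]
  Insert 9 (step 3): P = [3, 9] / [8];  Q = [1, 3] / [2]
  Insert 7 (step 4): P = [3, 7] / [8, 9];  Q = [1, 3] / [2, 4]
  Insert 6 (step 5): P = [3, 6] / [7, 9] / [8];  Q = [1, 3] / [2, 4] / [5]
  Insert 5 (step 6): P = [3, 5] / [6, 9] / [7] / [8];  Q = [1, 3] / [2, 4] / [5] / [6]
  Insert 4 (step 7): P = [3, 4] / [5, 9] / [6] / [7] / [8];  Q = [1, 3] / [2, 4] / [5] / [6] / [7]
  Insert 2 (step 8): P = [2, 4] / [3, 9] / [5] / [6] / [7] / [8];  Q = [1, 3] / [2, 4] / [5] / [6] / [7] / [8]
  Insert 1 (step 9): P = [1, 4] / [2, 9] / [3] / [5] / [6] / [7] / [8];  Q = [1, 3] / [2, 4] / [5] / [6] / [7] / [8] / [9]
Final shape: (2, 2, 1, 1, 1, 1, 1).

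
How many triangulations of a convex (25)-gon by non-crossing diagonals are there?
C_23 = 343059613650

These polygon triangulations are counted by the Catalan number C_n = (1/(n + 1)) · C(2n, n). For n = 23: C_23 = (1/24) · C(46, 23) = 8233430727600/24 = 343059613650.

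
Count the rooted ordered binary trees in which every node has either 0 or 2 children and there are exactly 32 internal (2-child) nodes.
C_32 = 55534064877048198

These full binary trees are counted by the Catalan number C_n = (1/(n + 1)) · C(2n, n). For n = 32: C_32 = (1/33) · C(64, 32) = 1832624140942590534/33 = 55534064877048198.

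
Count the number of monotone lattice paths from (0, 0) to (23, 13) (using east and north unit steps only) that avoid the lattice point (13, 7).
Number of paths = 1690009440

Total paths from (0, 0) to (23, 13): C(36, 23) = 2310789600. Paths through (13, 7): (paths (0, 0) → (13, 7)) × (paths (13, 7) → (23, 13)) = C(20, 13) · C(16, 10) = 77520 · 8008 = 620780160. Avoidance count = 2310789600 − 620780160 = 1690009440.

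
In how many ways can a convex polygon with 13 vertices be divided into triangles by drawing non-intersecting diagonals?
C_11 = 58786

These polygon triangulations are counted by the Catalan number C_n = (1/(n + 1)) · C(2n, n). For n = 11: C_11 = (1/12) · C(22, 11) = 705432/12 = 58786.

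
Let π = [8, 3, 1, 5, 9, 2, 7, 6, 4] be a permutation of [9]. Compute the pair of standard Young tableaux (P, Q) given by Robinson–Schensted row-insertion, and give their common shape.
P = [1, 2, 4] / [3, 5, 6] / [7, 9] / [8];  Q = [1, 4, 5] / [2, 6, 7] / [3, 8] / [9];  common shape = (3, 3, 2, 1)

Row-insert the values π_1, π_2, … into P one at a time, bumping the leftmost entry strictly greater than the inserted value down to the next row. The recording tableau Q records, in position (i, j), the step at which that cell was added to P.
  Insert 8 (step 1): P = [8];  Q = [1]
  Insert 3 (step 2): P = [3] / [8];  Q = [1] / [2]
  Insert 1 (step 3): P = [1] / [3] / [8];  Q = [1] / [2] / [3]
  Insert 5 (step 4): P = [1, 5] / [3] / [8];  Q = [1, 4] / [2] / [3]
  Insert 9 (step 5): P = [1, 5, 9] / [3] / [8];  Q = [1, 4, 5] / [2] / [3]
  Insert 2 (step 6): P = [1, 2, 9] / [3, 5] / [8];  Q = [1, 4, 5] / [2, 6] / [3]
  Insert 7 (step 7): P = [1, 2, 7] / [3, 5, 9] / [8];  Q = [1, 4, 5] / [2, 6, 7] / [3]
  Insert 6 (step 8): P = [1, 2, 6] / [3, 5, 7] / [8, 9];  Q = [1, 4, 5] / [2, 6, 7] / [3, 8]
  Insert 4 (step 9): P = [1, 2, 4] / [3, 5, 6] / [7, 9] / [8];  Q = [1, 4, 5] / [2, 6, 7] / [3, 8] / [9]
Final shape: (3, 3, 2, 1).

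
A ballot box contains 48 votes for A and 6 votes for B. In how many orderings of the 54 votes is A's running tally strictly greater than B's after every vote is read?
Strict-lead orderings = 20087795

Total orderings of the 54 votes with 48 for A: C(54, 48) = 25827165. By the Bertrand ballot formula (Cycle Lemma / reflection principle), the number of orderings in which A is strictly ahead of B throughout is (p − q)/(p + q) · C(p + q, p) = (48 − 6)/(48 + 6) · 25827165 = 20087795.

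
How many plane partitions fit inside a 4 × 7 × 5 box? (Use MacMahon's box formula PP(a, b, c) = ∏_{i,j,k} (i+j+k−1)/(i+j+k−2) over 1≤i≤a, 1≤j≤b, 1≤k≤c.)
PP(4, 7, 5) = 868489479

Evaluate the triple product over i = 1..4, j = 1..7, k = 1..5. The factors are (2/1) · (3/2) · (4/3) · (5/4) · (6/5) · (3/2) · (4/3) · (5/4) · … (140 factors total). The numerators and denominators telescope so the product is an integer; carrying out the multiplication exactly gives PP(4, 7, 5) = 868489479.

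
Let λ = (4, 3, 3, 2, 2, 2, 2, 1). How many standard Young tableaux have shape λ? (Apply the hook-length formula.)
# SYT of shape (4, 3, 3, 2, 2, 2, 2, 1) = 5878600

Hook-length formula: f^λ = n! / Π hook(c), product over all cells c of the Young diagram. For λ = (4, 3, 3, 2, 2, 2, 2, 1), n = 19 boxes. Hook lengths by row (left-to-right, top-to-bottom): [11, 9, 4, 1]; [9, 7, 2]; [8, 6, 1]; [6, 4]; [5, 3]; [4, 2]; [3, 1]; [1]. Product of hooks = 20692869120. So f^λ = 19! / 20692869120 = 121645100408832000 / 20692869120 = 5878600.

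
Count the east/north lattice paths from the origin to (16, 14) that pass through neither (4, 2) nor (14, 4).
Number of paths = 104723715

Inclusion–exclusion. Total paths: C(30, 16) = 145422675. Through P₁: C(6, 4)·C(24, 12) = 40562340. Through P₂: C(18, 14)·C(12, 2) = 201960. Since P₁ is strictly southwest of P₂, a monotone path through both must visit P₁ then P₂; paths through both = C(6, 4)·C(12, 10)·C(12, 2) = 65340. Avoid both = 145422675 − 40562340 − 201960 + 65340 = 104723715.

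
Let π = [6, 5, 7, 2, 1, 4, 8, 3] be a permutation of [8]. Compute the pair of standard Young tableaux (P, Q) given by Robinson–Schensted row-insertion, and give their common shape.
P = [1, 3, 8] / [2, 4] / [5, 7] / [6];  Q = [1, 3, 7] / [2, 6] / [4, 8] / [5];  common shape = (3, 2, 2, 1)

Row-insert the values π_1, π_2, … into P one at a time, bumping the leftmost entry strictly greater than the inserted value down to the next row. The recording tableau Q records, in position (i, j), the step at which that cell was added to P.
  Insert 6 (step 1): P = [6];  Q = [1]
  Insert 5 (step 2): P = [5] / [6];  Q = [1] / [2]
  Insert 7 (step 3): P = [5, 7] / [6];  Q = [1, 3] / [2]
  Insert 2 (step 4): P = [2, 7] / [5] / [6];  Q = [1, 3] / [2] / [4]
  Insert 1 (step 5): P = [1, 7] / [2] / [5] / [6];  Q = [1, 3] / [2] / [4] / [5]
  Insert 4 (step 6): P = [1, 4] / [2, 7] / [5] / [6];  Q = [1, 3] / [2, 6] / [4] / [5]
  Insert 8 (step 7): P = [1, 4, 8] / [2, 7] / [5] / [6];  Q = [1, 3, 7] / [2, 6] / [4] / [5]
  Insert 3 (step 8): P = [1, 3, 8] / [2, 4] / [5, 7] / [6];  Q = [1, 3, 7] / [2, 6] / [4, 8] / [5]
Final shape: (3, 2, 2, 1).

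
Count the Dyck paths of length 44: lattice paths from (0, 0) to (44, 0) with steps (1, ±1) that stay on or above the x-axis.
C_22 = 91482563640

These Dyck paths are counted by the Catalan number C_n = (1/(n + 1)) · C(2n, n). For n = 22: C_22 = (1/23) · C(44, 22) = 2104098963720/23 = 91482563640.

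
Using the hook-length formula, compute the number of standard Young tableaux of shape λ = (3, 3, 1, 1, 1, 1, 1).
# SYT of shape (3, 3, 1, 1, 1, 1, 1) = 385

Hook-length formula: f^λ = n! / Π hook(c), product over all cells c of the Young diagram. For λ = (3, 3, 1, 1, 1, 1, 1), n = 11 boxes. Hook lengths by row (left-to-right, top-to-bottom): [9, 3, 2]; [8, 2, 1]; [5]; [4]; [3]; [2]; [1]. Product of hooks = 103680. So f^λ = 11! / 103680 = 39916800 / 103680 = 385.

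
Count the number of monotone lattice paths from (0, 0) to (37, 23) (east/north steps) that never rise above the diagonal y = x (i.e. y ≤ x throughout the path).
Number of paths = 9231052271395500

By the reflection principle (André's argument), the number of monotone paths to (37, 23) with n ≤ m that never go above y = x is C(60, 37) − C(60, 38) = 23385332420868600 − 14154280149473100 = 9231052271395500.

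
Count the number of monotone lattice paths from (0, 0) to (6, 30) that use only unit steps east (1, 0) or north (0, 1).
Number of paths = 1947792

A monotone lattice path from (0, 0) to (6, 30) consists of 6 east steps and 30 north steps in some order, so it is determined by which 6 of the 36 steps are east. The count is C(36, 6) = 1947792.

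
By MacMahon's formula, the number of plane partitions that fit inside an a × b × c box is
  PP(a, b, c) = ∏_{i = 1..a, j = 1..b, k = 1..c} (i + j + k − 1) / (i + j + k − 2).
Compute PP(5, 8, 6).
PP(5, 8, 6) = 7997986868872

Evaluate the triple product over i = 1..5, j = 1..8, k = 1..6. The factors are (2/1) · (3/2) · (4/3) · (5/4) · (6/5) · (7/6) · (3/2) · (4/3) · … (240 factors total). The numerators and denominators telescope so the product is an integer; carrying out the multiplication exactly gives PP(5, 8, 6) = 7997986868872.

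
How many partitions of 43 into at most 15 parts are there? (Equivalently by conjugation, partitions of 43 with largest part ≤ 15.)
p(43, parts ≤ 15) = 48772

Use the recurrence p(n, m) = p(n, m−1) + p(n−m, m): either the largest part is < m (count p(n, m−1)) or the largest part is exactly m (remove one copy of m, count p(n−m, m)). With p(0, ·) = 1 this gives p(43, parts ≤ 15) = 48772. (By conjugating Young diagrams, this also counts partitions of 43 into at most 15 parts.)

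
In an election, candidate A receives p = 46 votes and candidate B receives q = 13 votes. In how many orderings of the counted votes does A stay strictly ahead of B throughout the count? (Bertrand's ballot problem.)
Strict-lead orderings = 2263786772940

Total orderings of the 59 votes with 46 for A: C(59, 46) = 4047376351620. By the Bertrand ballot formula (Cycle Lemma / reflection principle), the number of orderings in which A is strictly ahead of B throughout is (p − q)/(p + q) · C(p + q, p) = (46 − 13)/(46 + 13) · 4047376351620 = 2263786772940.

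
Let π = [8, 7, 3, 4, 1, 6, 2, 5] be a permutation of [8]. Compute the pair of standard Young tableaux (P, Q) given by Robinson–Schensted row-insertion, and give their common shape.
P = [1, 2, 5] / [3, 4, 6] / [7] / [8];  Q = [1, 4, 6] / [2, 7, 8] / [3] / [5];  common shape = (3, 3, 1, 1)

Row-insert the values π_1, π_2, … into P one at a time, bumping the leftmost entry strictly greater than the inserted value down to the next row. The recording tableau Q records, in position (i, j), the step at which that cell was added to P.
  Insert 8 (step 1): P = [8];  Q = [1]
  Insert 7 (step 2): P = [7] / [8];  Q = [1] / [2]
  Insert 3 (step 3): P = [3] / [7] / [8];  Q = [1] / [2] / [3]
  Insert 4 (step 4): P = [3, 4] / [7] / [8];  Q = [1, 4] / [2] / [3]
  Insert 1 (step 5): P = [1, 4] / [3] / [7] / [8];  Q = [1, 4] / [2] / [3] / [5]
  Insert 6 (step 6): P = [1, 4, 6] / [3] / [7] / [8];  Q = [1, 4, 6] / [2] / [3] / [5]
  Insert 2 (step 7): P = [1, 2, 6] / [3, 4] / [7] / [8];  Q = [1, 4, 6] / [2, 7] / [3] / [5]
  Insert 5 (step 8): P = [1, 2, 5] / [3, 4, 6] / [7] / [8];  Q = [1, 4, 6] / [2, 7, 8] / [3] / [5]
Final shape: (3, 3, 1, 1).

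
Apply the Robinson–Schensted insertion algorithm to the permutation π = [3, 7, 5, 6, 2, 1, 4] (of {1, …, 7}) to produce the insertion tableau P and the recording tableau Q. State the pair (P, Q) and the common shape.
P = [1, 4, 6] / [2, 5] / [3] / [7];  Q = [1, 2, 4] / [3, 7] / [5] / [6];  common shape = (3, 2, 1, 1)

Row-insert the values π_1, π_2, … into P one at a time, bumping the leftmost entry strictly greater than the inserted value down to the next row. The recording tableau Q records, in position (i, j), the step at which that cell was added to P.
  Insert 3 (step 1): P = [3];  Q = [1]
  Insert 7 (step 2): P = [3, 7];  Q = [1, 2]
  Insert 5 (step 3): P = [3, 5] / [7];  Q = [1, 2] / [3]
  Insert 6 (step 4): P = [3, 5, 6] / [7];  Q = [1, 2, 4] / [3]
  Insert 2 (step 5): P = [2, 5, 6] / [3] / [7];  Q = [1, 2, 4] / [3] / [5]
  Insert 1 (step 6): P = [1, 5, 6] / [2] / [3] / [7];  Q = [1, 2, 4] / [3] / [5] / [6]
  Insert 4 (step 7): P = [1, 4, 6] / [2, 5] / [3] / [7];  Q = [1, 2, 4] / [3, 7] / [5] / [6]
Final shape: (3, 2, 1, 1).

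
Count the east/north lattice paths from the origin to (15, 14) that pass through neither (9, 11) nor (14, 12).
Number of paths = 37500300

Inclusion–exclusion. Total paths: C(29, 15) = 77558760. Through P₁: C(20, 9)·C(9, 6) = 14108640. Through P₂: C(26, 14)·C(3, 1) = 28973100. Since P₁ is strictly southwest of P₂, a monotone path through both must visit P₁ then P₂; paths through both = C(20, 9)·C(6, 5)·C(3, 1) = 3023280. Avoid both = 77558760 − 14108640 − 28973100 + 3023280 = 37500300.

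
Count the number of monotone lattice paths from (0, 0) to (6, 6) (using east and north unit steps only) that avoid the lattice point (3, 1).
Number of paths = 700

Total paths from (0, 0) to (6, 6): C(12, 6) = 924. Paths through (3, 1): (paths (0, 0) → (3, 1)) × (paths (3, 1) → (6, 6)) = C(4, 3) · C(8, 3) = 4 · 56 = 224. Avoidance count = 924 − 224 = 700.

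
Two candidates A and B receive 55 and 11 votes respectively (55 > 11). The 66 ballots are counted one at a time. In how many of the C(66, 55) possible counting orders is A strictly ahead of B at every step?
Strict-lead orderings = 716055197312

Total orderings of the 66 votes with 55 for A: C(66, 55) = 1074082795968. By the Bertrand ballot formula (Cycle Lemma / reflection principle), the number of orderings in which A is strictly ahead of B throughout is (p − q)/(p + q) · C(p + q, p) = (55 − 11)/(55 + 11) · 1074082795968 = 716055197312.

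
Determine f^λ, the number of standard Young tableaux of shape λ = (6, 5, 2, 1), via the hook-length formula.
# SYT of shape (6, 5, 2, 1) = 36608

Hook-length formula: f^λ = n! / Π hook(c), product over all cells c of the Young diagram. For λ = (6, 5, 2, 1), n = 14 boxes. Hook lengths by row (left-to-right, top-to-bottom): [9, 7, 5, 4, 3, 1]; [7, 5, 3, 2, 1]; [3, 1]; [1]. Product of hooks = 2381400. So f^λ = 14! / 2381400 = 87178291200 / 2381400 = 36608.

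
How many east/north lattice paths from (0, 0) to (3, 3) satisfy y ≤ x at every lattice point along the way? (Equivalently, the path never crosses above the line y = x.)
Number of paths = 5

By the reflection principle (André's argument), the number of monotone paths to (3, 3) with n ≤ m that never go above y = x is C(6, 3) − C(6, 4) = 20 − 15 = 5.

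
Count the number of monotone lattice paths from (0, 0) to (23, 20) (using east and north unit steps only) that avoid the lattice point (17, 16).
Number of paths = 715538265120

Total paths from (0, 0) to (23, 20): C(43, 23) = 960566918220. Paths through (17, 16): (paths (0, 0) → (17, 16)) × (paths (17, 16) → (23, 20)) = C(33, 17) · C(10, 6) = 1166803110 · 210 = 245028653100. Avoidance count = 960566918220 − 245028653100 = 715538265120.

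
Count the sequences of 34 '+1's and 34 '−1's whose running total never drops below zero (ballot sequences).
C_34 = 812944042149730764

These ballot sequences are counted by the Catalan number C_n = (1/(n + 1)) · C(2n, n). For n = 34: C_34 = (1/35) · C(68, 34) = 28453041475240576740/35 = 812944042149730764.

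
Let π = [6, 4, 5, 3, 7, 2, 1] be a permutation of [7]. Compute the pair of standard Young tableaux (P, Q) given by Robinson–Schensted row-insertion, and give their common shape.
P = [1, 5, 7] / [2] / [3] / [4] / [6];  Q = [1, 3, 5] / [2] / [4] / [6] / [7];  common shape = (3, 1, 1, 1, 1)

Row-insert the values π_1, π_2, … into P one at a time, bumping the leftmost entry strictly greater than the inserted value down to the next row. The recording tableau Q records, in position (i, j), the step at which that cell was added to P.
  Insert 6 (step 1): P = [6];  Q = [1]
  Insert 4 (step 2): P = [4] / [6];  Q = [1] / [2]
  Insert 5 (step 3): P = [4, 5] / [6];  Q = [1, 3] / [2]
  Insert 3 (step 4): P = [3, 5] / [4] / [6];  Q = [1, 3] / [2] / [4]
  Insert 7 (step 5): P = [3, 5, 7] / [4] / [6];  Q = [1, 3, 5] / [2] / [4]
  Insert 2 (step 6): P = [2, 5, 7] / [3] / [4] / [6];  Q = [1, 3, 5] / [2] / [4] / [6]
  Insert 1 (step 7): P = [1, 5, 7] / [2] / [3] / [4] / [6];  Q = [1, 3, 5] / [2] / [4] / [6] / [7]
Final shape: (3, 1, 1, 1, 1).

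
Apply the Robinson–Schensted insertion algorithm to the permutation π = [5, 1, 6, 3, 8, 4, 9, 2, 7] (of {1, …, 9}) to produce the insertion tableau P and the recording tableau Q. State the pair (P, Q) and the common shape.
P = [1, 2, 4, 7] / [3, 6, 8, 9] / [5];  Q = [1, 3, 5, 7] / [2, 4, 6, 9] / [8];  common shape = (4, 4, 1)

Row-insert the values π_1, π_2, … into P one at a time, bumping the leftmost entry strictly greater than the inserted value down to the next row. The recording tableau Q records, in position (i, j), the step at which that cell was added to P.
  Insert 5 (step 1): P = [5];  Q = [1]
  Insert 1 (step 2): P = [1] / [5];  Q = [1] / [2]
  Insert 6 (step 3): P = [1, 6] / [5];  Q = [1, 3] / [2]
  Insert 3 (step 4): P = [1, 3] / [5, 6];  Q = [1, 3] / [2, 4]
  Insert 8 (step 5): P = [1, 3, 8] / [5, 6];  Q = [1, 3, 5] / [2, 4]
  Insert 4 (step 6): P = [1, 3, 4] / [5, 6, 8];  Q = [1, 3, 5] / [2, 4, 6]
  Insert 9 (step 7): P = [1, 3, 4, 9] / [5, 6, 8];  Q = [1, 3, 5, 7] / [2, 4, 6]
  Insert 2 (step 8): P = [1, 2, 4, 9] / [3, 6, 8] / [5];  Q = [1, 3, 5, 7] / [2, 4, 6] / [8]
  Insert 7 (step 9): P = [1, 2, 4, 7] / [3, 6, 8, 9] / [5];  Q = [1, 3, 5, 7] / [2, 4, 6, 9] / [8]
Final shape: (4, 4, 1).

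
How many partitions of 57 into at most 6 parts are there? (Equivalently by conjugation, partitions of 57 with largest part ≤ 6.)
p(57, parts ≤ 6) = 15944

Use the recurrence p(n, m) = p(n, m−1) + p(n−m, m): either the largest part is < m (count p(n, m−1)) or the largest part is exactly m (remove one copy of m, count p(n−m, m)). With p(0, ·) = 1 this gives p(57, parts ≤ 6) = 15944. (By conjugating Young diagrams, this also counts partitions of 57 into at most 6 parts.)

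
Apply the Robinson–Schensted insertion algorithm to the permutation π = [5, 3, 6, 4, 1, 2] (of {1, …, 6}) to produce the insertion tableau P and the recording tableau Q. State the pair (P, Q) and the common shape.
P = [1, 2] / [3, 4] / [5, 6];  Q = [1, 3] / [2, 4] / [5, 6];  common shape = (2, 2, 2)

Row-insert the values π_1, π_2, … into P one at a time, bumping the leftmost entry strictly greater than the inserted value down to the next row. The recording tableau Q records, in position (i, j), the step at which that cell was added to P.
  Insert 5 (step 1): P = [5];  Q = [1]
  Insert 3 (step 2): P = [3] / [5];  Q = [1] / [2]
  Insert 6 (step 3): P = [3, 6] / [5];  Q = [1, 3] / [2]
  Insert 4 (step 4): P = [3, 4] / [5, 6];  Q = [1, 3] / [2, 4]
  Insert 1 (step 5): P = [1, 4] / [3, 6] / [5];  Q = [1, 3] / [2, 4] / [5]
  Insert 2 (step 6): P = [1, 2] / [3, 4] / [5, 6];  Q = [1, 3] / [2, 4] / [5, 6]
Final shape: (2, 2, 2).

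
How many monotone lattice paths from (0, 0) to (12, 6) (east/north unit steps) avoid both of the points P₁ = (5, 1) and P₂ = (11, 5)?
Number of paths = 7596

Inclusion–exclusion. Total paths: C(18, 12) = 18564. Through P₁: C(6, 5)·C(12, 7) = 4752. Through P₂: C(16, 11)·C(2, 1) = 8736. Since P₁ is strictly southwest of P₂, a monotone path through both must visit P₁ then P₂; paths through both = C(6, 5)·C(10, 6)·C(2, 1) = 2520. Avoid both = 18564 − 4752 − 8736 + 2520 = 7596.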